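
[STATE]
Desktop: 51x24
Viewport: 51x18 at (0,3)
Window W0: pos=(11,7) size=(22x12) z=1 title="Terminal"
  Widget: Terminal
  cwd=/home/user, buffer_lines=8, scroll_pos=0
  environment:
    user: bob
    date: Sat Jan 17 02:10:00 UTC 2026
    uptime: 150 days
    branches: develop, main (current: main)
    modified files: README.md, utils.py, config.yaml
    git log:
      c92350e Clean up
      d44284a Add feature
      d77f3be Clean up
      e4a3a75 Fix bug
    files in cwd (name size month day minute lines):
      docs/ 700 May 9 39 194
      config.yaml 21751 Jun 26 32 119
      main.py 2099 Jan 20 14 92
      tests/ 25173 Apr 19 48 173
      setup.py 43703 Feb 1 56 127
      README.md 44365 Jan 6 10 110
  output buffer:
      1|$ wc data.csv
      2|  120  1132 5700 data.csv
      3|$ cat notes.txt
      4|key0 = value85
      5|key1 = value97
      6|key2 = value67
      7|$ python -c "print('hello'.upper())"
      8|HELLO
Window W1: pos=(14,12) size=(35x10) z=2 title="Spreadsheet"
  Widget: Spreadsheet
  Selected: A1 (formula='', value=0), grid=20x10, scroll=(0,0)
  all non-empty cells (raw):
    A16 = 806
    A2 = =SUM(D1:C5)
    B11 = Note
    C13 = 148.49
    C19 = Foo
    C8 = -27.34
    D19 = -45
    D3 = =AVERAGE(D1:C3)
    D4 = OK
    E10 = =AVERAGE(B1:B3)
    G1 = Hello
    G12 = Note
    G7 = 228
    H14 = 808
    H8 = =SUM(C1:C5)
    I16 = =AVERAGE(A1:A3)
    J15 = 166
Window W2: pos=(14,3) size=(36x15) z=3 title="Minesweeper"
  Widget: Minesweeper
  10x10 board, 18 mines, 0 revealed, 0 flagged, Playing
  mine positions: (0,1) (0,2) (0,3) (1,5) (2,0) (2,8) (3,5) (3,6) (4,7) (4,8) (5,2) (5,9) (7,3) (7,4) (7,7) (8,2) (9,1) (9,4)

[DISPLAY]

              ┏━━━━━━━━━━━━━━━━━━━━━━━━━━━━━━━━━━┓ 
              ┃ Minesweeper                      ┃ 
              ┠──────────────────────────────────┨ 
              ┃■■■■■■■■■■                        ┃ 
           ┏━━┃■■■■■■■■■■                        ┃ 
           ┃ T┃■■■■■■■■■■                        ┃ 
           ┠──┃■■■■■■■■■■                        ┃ 
           ┃$ ┃■■■■■■■■■■                        ┃ 
           ┃  ┃■■■■■■■■■■                        ┃ 
           ┃$ ┃■■■■■■■■■■                        ┃ 
           ┃ke┃■■■■■■■■■■                        ┃ 
           ┃ke┃■■■■■■■■■■                        ┃ 
           ┃ke┃■■■■■■■■■■                        ┃ 
           ┃$ ┃                                  ┃ 
           ┃HE┗━━━━━━━━━━━━━━━━━━━━━━━━━━━━━━━━━━┛ 
           ┗━━┃  1      [0]       0       0     ┃  
              ┃  2 #CIRC!         0       0     ┃  
              ┃  3        0       0       0#CIRC┃  


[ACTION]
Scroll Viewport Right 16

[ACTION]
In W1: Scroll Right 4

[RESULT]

              ┏━━━━━━━━━━━━━━━━━━━━━━━━━━━━━━━━━━┓ 
              ┃ Minesweeper                      ┃ 
              ┠──────────────────────────────────┨ 
              ┃■■■■■■■■■■                        ┃ 
           ┏━━┃■■■■■■■■■■                        ┃ 
           ┃ T┃■■■■■■■■■■                        ┃ 
           ┠──┃■■■■■■■■■■                        ┃ 
           ┃$ ┃■■■■■■■■■■                        ┃ 
           ┃  ┃■■■■■■■■■■                        ┃ 
           ┃$ ┃■■■■■■■■■■                        ┃ 
           ┃ke┃■■■■■■■■■■                        ┃ 
           ┃ke┃■■■■■■■■■■                        ┃ 
           ┃ke┃■■■■■■■■■■                        ┃ 
           ┃$ ┃                                  ┃ 
           ┃HE┗━━━━━━━━━━━━━━━━━━━━━━━━━━━━━━━━━━┛ 
           ┗━━┃  1        0       0Hello        ┃  
              ┃  2        0       0       0     ┃  
              ┃  3        0       0       0     ┃  


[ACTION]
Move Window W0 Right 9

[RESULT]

              ┏━━━━━━━━━━━━━━━━━━━━━━━━━━━━━━━━━━┓ 
              ┃ Minesweeper                      ┃ 
              ┠──────────────────────────────────┨ 
              ┃■■■■■■■■■■                        ┃ 
              ┃■■■■■■■■■■                        ┃ 
              ┃■■■■■■■■■■                        ┃ 
              ┃■■■■■■■■■■                        ┃ 
              ┃■■■■■■■■■■                        ┃ 
              ┃■■■■■■■■■■                        ┃ 
              ┃■■■■■■■■■■                        ┃ 
              ┃■■■■■■■■■■                        ┃ 
              ┃■■■■■■■■■■                        ┃ 
              ┃■■■■■■■■■■                        ┃ 
              ┃                                  ┃ 
              ┗━━━━━━━━━━━━━━━━━━━━━━━━━━━━━━━━━━┛ 
              ┃  1        0       0Hello        ┃  
              ┃  2        0       0       0     ┃  
              ┃  3        0       0       0     ┃  


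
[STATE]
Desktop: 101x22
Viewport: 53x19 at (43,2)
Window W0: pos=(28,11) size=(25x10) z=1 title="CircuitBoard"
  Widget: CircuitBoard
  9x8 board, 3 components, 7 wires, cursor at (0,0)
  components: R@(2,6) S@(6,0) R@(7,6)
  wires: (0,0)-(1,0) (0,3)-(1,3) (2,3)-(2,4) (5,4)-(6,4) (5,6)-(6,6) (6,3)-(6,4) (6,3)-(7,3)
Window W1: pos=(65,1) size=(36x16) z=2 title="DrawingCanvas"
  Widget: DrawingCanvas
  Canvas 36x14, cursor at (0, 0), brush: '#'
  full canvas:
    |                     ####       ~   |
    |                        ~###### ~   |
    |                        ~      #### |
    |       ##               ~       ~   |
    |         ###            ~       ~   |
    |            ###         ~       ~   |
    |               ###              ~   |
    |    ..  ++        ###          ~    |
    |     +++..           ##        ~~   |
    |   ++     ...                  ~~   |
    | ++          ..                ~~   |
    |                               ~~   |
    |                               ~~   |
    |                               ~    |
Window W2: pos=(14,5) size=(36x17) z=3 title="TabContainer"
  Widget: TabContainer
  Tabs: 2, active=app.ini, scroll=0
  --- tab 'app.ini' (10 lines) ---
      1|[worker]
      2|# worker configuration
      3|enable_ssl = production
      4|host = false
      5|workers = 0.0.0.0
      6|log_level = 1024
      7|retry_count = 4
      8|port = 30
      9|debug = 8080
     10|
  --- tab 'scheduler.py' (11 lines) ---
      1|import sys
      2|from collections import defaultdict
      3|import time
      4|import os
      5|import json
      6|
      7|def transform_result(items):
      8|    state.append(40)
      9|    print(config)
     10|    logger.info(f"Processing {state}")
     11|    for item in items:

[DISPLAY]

                      ┃ DrawingCanvas                
                      ┠──────────────────────────────
                      ┃+                    ####     
━━━━━━┓               ┃                        ~#####
      ┃               ┃                        ~     
──────┨               ┃       ##               ~     
      ┃               ┃         ###            ~     
──────┃               ┃            ###         ~     
      ┃               ┃               ###            
      ┃━━┓            ┃    ..  ++        ###         
      ┃  ┃            ┃     +++..           ##       
      ┃──┨            ┃   ++     ...                 
      ┃  ┃            ┃ ++          ..               
      ┃  ┃            ┃                              
      ┃  ┃            ┗━━━━━━━━━━━━━━━━━━━━━━━━━━━━━━
      ┃  ┃                                           
      ┃  ┃                                           
      ┃  ┃                                           
      ┃━━┛                                           


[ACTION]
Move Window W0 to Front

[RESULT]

                      ┃ DrawingCanvas                
                      ┠──────────────────────────────
                      ┃+                    ####     
━━━━━━┓               ┃                        ~#####
      ┃               ┃                        ~     
──────┨               ┃       ##               ~     
      ┃               ┃         ###            ~     
──────┃               ┃            ###         ~     
      ┃               ┃               ###            
━━━━━━━━━┓            ┃    ..  ++        ###         
         ┃            ┃     +++..           ##       
─────────┨            ┃   ++     ...                 
 6 7 8   ┃            ┃ ++          ..               
  ·      ┃            ┃                              
  │      ┃            ┗━━━━━━━━━━━━━━━━━━━━━━━━━━━━━━
  ·      ┃                                           
         ┃                                           
  · ─ ·  ┃                                           
━━━━━━━━━┛                                           


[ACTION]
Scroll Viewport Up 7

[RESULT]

                                                     
                      ┏━━━━━━━━━━━━━━━━━━━━━━━━━━━━━━
                      ┃ DrawingCanvas                
                      ┠──────────────────────────────
                      ┃+                    ####     
━━━━━━┓               ┃                        ~#####
      ┃               ┃                        ~     
──────┨               ┃       ##               ~     
      ┃               ┃         ###            ~     
──────┃               ┃            ###         ~     
      ┃               ┃               ###            
━━━━━━━━━┓            ┃    ..  ++        ###         
         ┃            ┃     +++..           ##       
─────────┨            ┃   ++     ...                 
 6 7 8   ┃            ┃ ++          ..               
  ·      ┃            ┃                              
  │      ┃            ┗━━━━━━━━━━━━━━━━━━━━━━━━━━━━━━
  ·      ┃                                           
         ┃                                           


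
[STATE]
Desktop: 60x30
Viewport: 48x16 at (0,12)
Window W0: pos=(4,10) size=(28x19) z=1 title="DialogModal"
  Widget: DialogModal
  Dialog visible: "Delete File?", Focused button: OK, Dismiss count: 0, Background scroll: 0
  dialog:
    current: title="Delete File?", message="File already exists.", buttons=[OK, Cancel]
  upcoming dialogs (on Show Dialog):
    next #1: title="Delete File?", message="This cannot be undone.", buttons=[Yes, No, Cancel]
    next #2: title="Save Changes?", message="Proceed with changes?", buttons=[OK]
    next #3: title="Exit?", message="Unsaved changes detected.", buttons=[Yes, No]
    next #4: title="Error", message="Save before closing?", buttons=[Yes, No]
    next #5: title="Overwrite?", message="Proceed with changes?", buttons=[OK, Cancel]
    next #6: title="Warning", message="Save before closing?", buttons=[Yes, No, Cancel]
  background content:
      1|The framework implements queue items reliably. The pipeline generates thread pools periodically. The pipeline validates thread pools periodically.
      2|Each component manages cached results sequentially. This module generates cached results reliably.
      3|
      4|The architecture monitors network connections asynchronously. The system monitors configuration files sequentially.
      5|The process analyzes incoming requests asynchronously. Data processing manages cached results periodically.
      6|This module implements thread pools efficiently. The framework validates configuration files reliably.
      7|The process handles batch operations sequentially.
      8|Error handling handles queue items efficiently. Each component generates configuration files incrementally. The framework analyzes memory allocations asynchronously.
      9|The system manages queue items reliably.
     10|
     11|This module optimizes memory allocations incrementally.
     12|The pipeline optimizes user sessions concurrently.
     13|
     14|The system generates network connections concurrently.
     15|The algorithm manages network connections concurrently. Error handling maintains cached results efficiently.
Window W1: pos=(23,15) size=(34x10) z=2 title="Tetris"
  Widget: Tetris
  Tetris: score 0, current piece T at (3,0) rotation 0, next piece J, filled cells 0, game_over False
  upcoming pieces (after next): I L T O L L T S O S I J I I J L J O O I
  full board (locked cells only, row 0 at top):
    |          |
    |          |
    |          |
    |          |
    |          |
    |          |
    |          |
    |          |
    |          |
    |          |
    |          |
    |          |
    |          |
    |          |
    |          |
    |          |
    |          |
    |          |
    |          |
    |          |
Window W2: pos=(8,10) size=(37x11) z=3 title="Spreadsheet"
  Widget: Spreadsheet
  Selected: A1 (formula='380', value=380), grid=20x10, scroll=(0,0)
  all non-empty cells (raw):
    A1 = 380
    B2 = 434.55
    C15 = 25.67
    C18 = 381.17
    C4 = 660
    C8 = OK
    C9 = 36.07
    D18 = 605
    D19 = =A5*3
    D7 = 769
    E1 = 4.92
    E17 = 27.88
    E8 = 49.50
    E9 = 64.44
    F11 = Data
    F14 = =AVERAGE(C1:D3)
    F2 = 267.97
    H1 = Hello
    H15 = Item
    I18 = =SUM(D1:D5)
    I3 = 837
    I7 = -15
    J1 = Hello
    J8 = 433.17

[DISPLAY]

    ┠───┠───────────────────────────────────┨   
    ┃The┃A1: 380                            ┃   
    ┃Eac┃       A       B       C       D   ┃   
    ┃   ┃-----------------------------------┃━━━
    ┃The┃  1    [380]       0       0       ┃   
    ┃The┃  2        0  434.55       0       ┃───
    ┃Th┌┃  3        0       0       0       ┃   
    ┃Th│┃  4        0       0     660       ┃   
    ┃Er│┗━━━━━━━━━━━━━━━━━━━━━━━━━━━━━━━━━━━┛   
    ┃Th│   [OK]  Cancel┃          │             
    ┃  └───────────────┃          │             
    ┃This module optimi┃          │             
    ┃The pipeline optim┗━━━━━━━━━━━━━━━━━━━━━━━━
    ┃                          ┃                
    ┃The system generates netwo┃                
    ┃The algorithm manages netw┃                


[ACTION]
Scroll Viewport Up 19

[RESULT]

                                                
                                                
                                                
                                                
                                                
                                                
                                                
                                                
                                                
                                                
    ┏━━━┏━━━━━━━━━━━━━━━━━━━━━━━━━━━━━━━━━━━┓   
    ┃ Di┃ Spreadsheet                       ┃   
    ┠───┠───────────────────────────────────┨   
    ┃The┃A1: 380                            ┃   
    ┃Eac┃       A       B       C       D   ┃   
    ┃   ┃-----------------------------------┃━━━


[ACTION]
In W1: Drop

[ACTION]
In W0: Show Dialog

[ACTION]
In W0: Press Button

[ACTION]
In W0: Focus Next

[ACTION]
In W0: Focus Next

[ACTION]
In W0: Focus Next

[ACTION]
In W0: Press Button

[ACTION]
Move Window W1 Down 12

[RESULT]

                                                
                                                
                                                
                                                
                                                
                                                
                                                
                                                
                                                
                                                
    ┏━━━┏━━━━━━━━━━━━━━━━━━━━━━━━━━━━━━━━━━━┓   
    ┃ Di┃ Spreadsheet                       ┃   
    ┠───┠───────────────────────────────────┨   
    ┃The┃A1: 380                            ┃   
    ┃Eac┃       A       B       C       D   ┃   
    ┃   ┃-----------------------------------┃   


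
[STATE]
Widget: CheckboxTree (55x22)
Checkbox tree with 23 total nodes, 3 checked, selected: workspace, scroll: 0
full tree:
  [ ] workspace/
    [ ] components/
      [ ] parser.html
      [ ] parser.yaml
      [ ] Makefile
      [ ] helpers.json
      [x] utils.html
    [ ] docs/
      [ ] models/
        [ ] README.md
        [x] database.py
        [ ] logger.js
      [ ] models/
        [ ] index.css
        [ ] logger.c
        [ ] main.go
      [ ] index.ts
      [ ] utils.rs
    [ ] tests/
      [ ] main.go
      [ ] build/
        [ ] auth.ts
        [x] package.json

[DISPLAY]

>[-] workspace/                                        
   [-] components/                                     
     [ ] parser.html                                   
     [ ] parser.yaml                                   
     [ ] Makefile                                      
     [ ] helpers.json                                  
     [x] utils.html                                    
   [-] docs/                                           
     [-] models/                                       
       [ ] README.md                                   
       [x] database.py                                 
       [ ] logger.js                                   
     [ ] models/                                       
       [ ] index.css                                   
       [ ] logger.c                                    
       [ ] main.go                                     
     [ ] index.ts                                      
     [ ] utils.rs                                      
   [-] tests/                                          
     [ ] main.go                                       
     [-] build/                                        
       [ ] auth.ts                                     


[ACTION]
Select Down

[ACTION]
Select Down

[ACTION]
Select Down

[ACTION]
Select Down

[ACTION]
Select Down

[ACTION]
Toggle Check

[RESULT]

 [-] workspace/                                        
   [-] components/                                     
     [ ] parser.html                                   
     [ ] parser.yaml                                   
     [ ] Makefile                                      
>    [x] helpers.json                                  
     [x] utils.html                                    
   [-] docs/                                           
     [-] models/                                       
       [ ] README.md                                   
       [x] database.py                                 
       [ ] logger.js                                   
     [ ] models/                                       
       [ ] index.css                                   
       [ ] logger.c                                    
       [ ] main.go                                     
     [ ] index.ts                                      
     [ ] utils.rs                                      
   [-] tests/                                          
     [ ] main.go                                       
     [-] build/                                        
       [ ] auth.ts                                     


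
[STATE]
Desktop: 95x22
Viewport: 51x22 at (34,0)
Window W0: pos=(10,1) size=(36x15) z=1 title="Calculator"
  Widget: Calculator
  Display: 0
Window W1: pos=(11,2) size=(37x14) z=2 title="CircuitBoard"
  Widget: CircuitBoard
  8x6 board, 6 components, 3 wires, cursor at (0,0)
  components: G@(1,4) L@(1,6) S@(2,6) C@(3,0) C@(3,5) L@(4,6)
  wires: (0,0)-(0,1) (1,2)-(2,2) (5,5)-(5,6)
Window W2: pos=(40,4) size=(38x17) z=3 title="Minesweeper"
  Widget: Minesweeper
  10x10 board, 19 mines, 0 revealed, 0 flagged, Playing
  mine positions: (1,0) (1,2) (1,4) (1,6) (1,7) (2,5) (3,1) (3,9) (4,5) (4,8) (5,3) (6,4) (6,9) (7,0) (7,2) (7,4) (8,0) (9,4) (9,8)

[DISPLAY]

                                                   
━━━━━━━━━━━┓                                       
━━━━━━━━━━━━━┓                                     
             ┃                                     
──────┏━━━━━━━━━━━━━━━━━━━━━━━━━━━━━━━━━━━━┓       
      ┃ Minesweeper                        ┃       
      ┠────────────────────────────────────┨       
      ┃■■■■■■■■■■                          ┃       
      ┃■■■■■■■■■■                          ┃       
      ┃■■■■■■■■■■                          ┃       
      ┃■■■■■■■■■■                          ┃       
      ┃■■■■■■■■■■                          ┃       
  C   ┃■■■■■■■■■■                          ┃       
      ┃■■■■■■■■■■                          ┃       
      ┃■■■■■■■■■■                          ┃       
━━━━━━┃■■■■■■■■■■                          ┃       
      ┃■■■■■■■■■■                          ┃       
      ┃                                    ┃       
      ┃                                    ┃       
      ┃                                    ┃       
      ┗━━━━━━━━━━━━━━━━━━━━━━━━━━━━━━━━━━━━┛       
                                                   


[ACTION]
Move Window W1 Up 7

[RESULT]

━━━━━━━━━━━━━┓                                     
             ┃                                     
─────────────┨                                     
             ┃                                     
      ┏━━━━━━━━━━━━━━━━━━━━━━━━━━━━━━━━━━━━┓       
      ┃ Minesweeper                        ┃       
      ┠────────────────────────────────────┨       
      ┃■■■■■■■■■■                          ┃       
      ┃■■■■■■■■■■                          ┃       
      ┃■■■■■■■■■■                          ┃       
  C   ┃■■■■■■■■■■                          ┃       
      ┃■■■■■■■■■■                          ┃       
      ┃■■■■■■■■■■                          ┃       
━━━━━━┃■■■■■■■■■■                          ┃       
      ┃■■■■■■■■■■                          ┃       
━━━━━━┃■■■■■■■■■■                          ┃       
      ┃■■■■■■■■■■                          ┃       
      ┃                                    ┃       
      ┃                                    ┃       
      ┃                                    ┃       
      ┗━━━━━━━━━━━━━━━━━━━━━━━━━━━━━━━━━━━━┛       
                                                   


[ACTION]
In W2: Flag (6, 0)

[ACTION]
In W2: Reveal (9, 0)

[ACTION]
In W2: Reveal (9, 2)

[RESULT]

━━━━━━━━━━━━━┓                                     
             ┃                                     
─────────────┨                                     
             ┃                                     
      ┏━━━━━━━━━━━━━━━━━━━━━━━━━━━━━━━━━━━━┓       
      ┃ Minesweeper                        ┃       
      ┠────────────────────────────────────┨       
      ┃■■■■■■■■■■                          ┃       
      ┃■■■■■■■■■■                          ┃       
      ┃■■■■■■■■■■                          ┃       
  C   ┃■■■■■■■■■■                          ┃       
      ┃■■■■■■■■■■                          ┃       
      ┃■■■■■■■■■■                          ┃       
━━━━━━┃⚑■■■■■■■■■                          ┃       
      ┃■■■■■■■■■■                          ┃       
━━━━━━┃■313■■■■■■                          ┃       
      ┃11 1■■■■■■                          ┃       
      ┃                                    ┃       
      ┃                                    ┃       
      ┃                                    ┃       
      ┗━━━━━━━━━━━━━━━━━━━━━━━━━━━━━━━━━━━━┛       
                                                   


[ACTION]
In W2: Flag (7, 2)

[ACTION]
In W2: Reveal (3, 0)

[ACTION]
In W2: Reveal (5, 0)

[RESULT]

━━━━━━━━━━━━━┓                                     
             ┃                                     
─────────────┨                                     
             ┃                                     
      ┏━━━━━━━━━━━━━━━━━━━━━━━━━━━━━━━━━━━━┓       
      ┃ Minesweeper                        ┃       
      ┠────────────────────────────────────┨       
      ┃■■■■■■■■■■                          ┃       
      ┃■■■■■■■■■■                          ┃       
      ┃■■■■■■■■■■                          ┃       
  C   ┃1■■■■■■■■■                          ┃       
      ┃112■■■■■■■                          ┃       
      ┃  1■■■■■■■                          ┃       
━━━━━━┃122■■■■■■■                          ┃       
      ┃■■⚑■■■■■■■                          ┃       
━━━━━━┃■313■■■■■■                          ┃       
      ┃11 1■■■■■■                          ┃       
      ┃                                    ┃       
      ┃                                    ┃       
      ┃                                    ┃       
      ┗━━━━━━━━━━━━━━━━━━━━━━━━━━━━━━━━━━━━┛       
                                                   


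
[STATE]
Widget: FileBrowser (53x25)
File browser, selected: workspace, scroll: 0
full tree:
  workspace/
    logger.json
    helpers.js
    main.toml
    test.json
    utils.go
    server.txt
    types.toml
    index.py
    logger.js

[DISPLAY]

> [-] workspace/                                     
    logger.json                                      
    helpers.js                                       
    main.toml                                        
    test.json                                        
    utils.go                                         
    server.txt                                       
    types.toml                                       
    index.py                                         
    logger.js                                        
                                                     
                                                     
                                                     
                                                     
                                                     
                                                     
                                                     
                                                     
                                                     
                                                     
                                                     
                                                     
                                                     
                                                     
                                                     


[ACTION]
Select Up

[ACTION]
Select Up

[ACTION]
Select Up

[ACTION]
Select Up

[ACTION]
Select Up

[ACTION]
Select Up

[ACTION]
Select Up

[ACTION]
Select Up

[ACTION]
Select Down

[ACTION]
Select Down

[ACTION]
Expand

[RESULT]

  [-] workspace/                                     
    logger.json                                      
  > helpers.js                                       
    main.toml                                        
    test.json                                        
    utils.go                                         
    server.txt                                       
    types.toml                                       
    index.py                                         
    logger.js                                        
                                                     
                                                     
                                                     
                                                     
                                                     
                                                     
                                                     
                                                     
                                                     
                                                     
                                                     
                                                     
                                                     
                                                     
                                                     


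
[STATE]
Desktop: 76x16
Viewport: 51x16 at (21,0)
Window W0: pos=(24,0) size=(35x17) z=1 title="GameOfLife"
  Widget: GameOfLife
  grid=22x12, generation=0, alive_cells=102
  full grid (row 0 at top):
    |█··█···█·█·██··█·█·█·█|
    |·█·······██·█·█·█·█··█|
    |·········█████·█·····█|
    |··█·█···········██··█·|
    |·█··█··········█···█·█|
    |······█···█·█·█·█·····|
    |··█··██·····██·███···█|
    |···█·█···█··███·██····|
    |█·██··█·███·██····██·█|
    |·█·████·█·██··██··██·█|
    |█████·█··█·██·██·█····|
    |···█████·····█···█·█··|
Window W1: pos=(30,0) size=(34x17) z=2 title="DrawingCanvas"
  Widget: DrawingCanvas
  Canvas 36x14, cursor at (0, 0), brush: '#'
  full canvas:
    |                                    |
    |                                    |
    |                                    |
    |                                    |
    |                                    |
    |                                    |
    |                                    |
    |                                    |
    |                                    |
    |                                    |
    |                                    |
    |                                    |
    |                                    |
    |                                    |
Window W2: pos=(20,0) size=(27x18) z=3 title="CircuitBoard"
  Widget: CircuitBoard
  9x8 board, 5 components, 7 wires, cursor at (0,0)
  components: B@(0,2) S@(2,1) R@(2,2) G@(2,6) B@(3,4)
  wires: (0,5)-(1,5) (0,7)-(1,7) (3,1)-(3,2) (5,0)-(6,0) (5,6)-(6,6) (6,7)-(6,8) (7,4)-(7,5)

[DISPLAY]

━━━━━━━━━━━━━━━━━━━━━━━━━┓━━━━━━━━━━━━━━━━┓        
 CircuitBoard            ┃                ┃        
─────────────────────────┨────────────────┨        
   0 1 2 3 4 5 6 7 8     ┃                ┃        
0  [.]      B           ·┃                ┃        
                        │┃                ┃        
1                       ·┃                ┃        
                         ┃                ┃        
2       S   R            ┃                ┃        
                         ┃                ┃        
3       · ─ ·       B    ┃                ┃        
                         ┃                ┃        
4                        ┃                ┃        
                         ┃                ┃        
5   ·                    ┃                ┃        
    │                    ┃                ┃        


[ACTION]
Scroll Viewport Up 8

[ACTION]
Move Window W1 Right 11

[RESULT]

━━━━━━━━━━━━━━━━━━━━━━━━━┓━━━━━━━━━━━━━━━━━━━━━━━━━
 CircuitBoard            ┃ingCanvas                
─────────────────────────┨─────────────────────────
   0 1 2 3 4 5 6 7 8     ┃                         
0  [.]      B           ·┃                         
                        │┃                         
1                       ·┃                         
                         ┃                         
2       S   R            ┃                         
                         ┃                         
3       · ─ ·       B    ┃                         
                         ┃                         
4                        ┃                         
                         ┃                         
5   ·                    ┃                         
    │                    ┃                         


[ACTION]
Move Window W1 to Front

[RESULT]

━━━━━━━━━━━━━━━━━━━━┏━━━━━━━━━━━━━━━━━━━━━━━━━━━━━━
 CircuitBoard       ┃ DrawingCanvas                
────────────────────┠──────────────────────────────
   0 1 2 3 4 5 6 7 8┃+                             
0  [.]      B       ┃                              
                    ┃                              
1                   ┃                              
                    ┃                              
2       S   R       ┃                              
                    ┃                              
3       · ─ ·       ┃                              
                    ┃                              
4                   ┃                              
                    ┃                              
5   ·               ┃                              
    │               ┃                              


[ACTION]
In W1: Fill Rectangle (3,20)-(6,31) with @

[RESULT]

━━━━━━━━━━━━━━━━━━━━┏━━━━━━━━━━━━━━━━━━━━━━━━━━━━━━
 CircuitBoard       ┃ DrawingCanvas                
────────────────────┠──────────────────────────────
   0 1 2 3 4 5 6 7 8┃+                             
0  [.]      B       ┃                              
                    ┃                              
1                   ┃                    @@@@@@@@@@
                    ┃                    @@@@@@@@@@
2       S   R       ┃                    @@@@@@@@@@
                    ┃                    @@@@@@@@@@
3       · ─ ·       ┃                              
                    ┃                              
4                   ┃                              
                    ┃                              
5   ·               ┃                              
    │               ┃                              


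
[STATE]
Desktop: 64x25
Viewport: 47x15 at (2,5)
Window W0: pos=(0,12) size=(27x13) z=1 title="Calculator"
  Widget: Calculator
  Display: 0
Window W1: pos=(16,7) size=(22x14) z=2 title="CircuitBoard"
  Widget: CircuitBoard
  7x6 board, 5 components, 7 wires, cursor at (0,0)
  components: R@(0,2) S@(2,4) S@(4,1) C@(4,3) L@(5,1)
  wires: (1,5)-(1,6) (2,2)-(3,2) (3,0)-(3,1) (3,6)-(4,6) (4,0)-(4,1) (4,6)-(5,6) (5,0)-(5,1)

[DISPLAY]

                                               
                                               
              ┏━━━━━━━━━━━━━━━━━━━━┓           
              ┃ CircuitBoard       ┃           
              ┠────────────────────┨           
              ┃   0 1 2 3 4 5 6    ┃           
              ┃0  [.]      R       ┃           
━━━━━━━━━━━━━━┃                    ┃           
Calculator    ┃1                   ┃           
──────────────┃                    ┃           
              ┃2           ·       ┃           
───┬───┬───┬──┃            │       ┃           
 7 │ 8 │ 9 │ ÷┃3   · ─ ·   ·       ┃           
───┼───┼───┼──┃                    ┃           
 4 │ 5 │ 6 │ ×┃4   · ─ S       C   ┃           


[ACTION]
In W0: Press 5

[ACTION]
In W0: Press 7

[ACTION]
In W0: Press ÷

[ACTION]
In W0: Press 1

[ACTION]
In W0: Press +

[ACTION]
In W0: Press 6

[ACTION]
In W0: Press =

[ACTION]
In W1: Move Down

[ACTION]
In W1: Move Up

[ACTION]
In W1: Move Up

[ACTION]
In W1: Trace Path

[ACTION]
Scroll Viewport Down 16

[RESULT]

              ┃   0 1 2 3 4 5 6    ┃           
              ┃0  [.]      R       ┃           
━━━━━━━━━━━━━━┃                    ┃           
Calculator    ┃1                   ┃           
──────────────┃                    ┃           
              ┃2           ·       ┃           
───┬───┬───┬──┃            │       ┃           
 7 │ 8 │ 9 │ ÷┃3   · ─ ·   ·       ┃           
───┼───┼───┼──┃                    ┃           
 4 │ 5 │ 6 │ ×┃4   · ─ S       C   ┃           
───┼───┼───┼──┗━━━━━━━━━━━━━━━━━━━━┛           
 1 │ 2 │ 3 │ - │        ┃                      
───┼───┼───┼───┤        ┃                      
 0 │ . │ = │ + │        ┃                      
━━━━━━━━━━━━━━━━━━━━━━━━┛                      
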